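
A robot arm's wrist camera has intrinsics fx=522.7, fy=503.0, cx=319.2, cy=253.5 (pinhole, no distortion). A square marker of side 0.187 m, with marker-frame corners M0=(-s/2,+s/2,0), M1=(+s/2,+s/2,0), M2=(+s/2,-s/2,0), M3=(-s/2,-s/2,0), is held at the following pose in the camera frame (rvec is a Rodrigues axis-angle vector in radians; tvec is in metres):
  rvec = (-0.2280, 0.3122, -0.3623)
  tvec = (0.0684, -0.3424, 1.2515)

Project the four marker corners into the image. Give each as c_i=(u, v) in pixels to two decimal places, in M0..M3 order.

c0=(325.22, 164.29) c1=(397.70, 130.95) c2=(370.26, 67.59) c3=(301.64, 101.96)

Intrinsics K: fx=522.7, fy=503.0, cx=319.2, cy=253.5
Marker side s = 0.187 m; corners in marker frame (Z=0):
  M0 = (-0.0935, +0.0935, 0)
  M1 = (+0.0935, +0.0935, 0)
  M2 = (+0.0935, -0.0935, 0)
  M3 = (-0.0935, -0.0935, 0)
rvec = (-0.2280, 0.3122, -0.3623), |rvec| = θ = 0.52982 rad = 30.357°
Rodrigues: sinθ=0.50538, 1−cosθ=0.13710; R = I + sinθ·[k]× + (1−cosθ)·[k]×²:
    [+0.88829 +0.31082 +0.33814]
    [-0.38035 +0.91050 +0.16224]
    [-0.25745 -0.27273 +0.92701]
t = (0.0684, -0.3424, 1.2515) m
M0: Pc = R·M0+t = (+0.01441, -0.22171, +1.25007); u = 522.7·(+0.01441)/1.25007 + 319.2 = 325.2241, v = 503.0·(-0.22171)/1.25007 + 253.5 = 164.2909
M1: Pc = R·M1+t = (+0.18052, -0.29283, +1.20193); u = 522.7·(+0.18052)/1.20193 + 319.2 = 397.7038, v = 503.0·(-0.29283)/1.20193 + 253.5 = 130.9519
M2: Pc = R·M2+t = (+0.12239, -0.46309, +1.25293); u = 522.7·(+0.12239)/1.25293 + 319.2 = 370.2603, v = 503.0·(-0.46309)/1.25293 + 253.5 = 67.5862
M3: Pc = R·M3+t = (-0.04372, -0.39197, +1.30107); u = 522.7·(-0.04372)/1.30107 + 319.2 = 301.6371, v = 503.0·(-0.39197)/1.30107 + 253.5 = 101.9631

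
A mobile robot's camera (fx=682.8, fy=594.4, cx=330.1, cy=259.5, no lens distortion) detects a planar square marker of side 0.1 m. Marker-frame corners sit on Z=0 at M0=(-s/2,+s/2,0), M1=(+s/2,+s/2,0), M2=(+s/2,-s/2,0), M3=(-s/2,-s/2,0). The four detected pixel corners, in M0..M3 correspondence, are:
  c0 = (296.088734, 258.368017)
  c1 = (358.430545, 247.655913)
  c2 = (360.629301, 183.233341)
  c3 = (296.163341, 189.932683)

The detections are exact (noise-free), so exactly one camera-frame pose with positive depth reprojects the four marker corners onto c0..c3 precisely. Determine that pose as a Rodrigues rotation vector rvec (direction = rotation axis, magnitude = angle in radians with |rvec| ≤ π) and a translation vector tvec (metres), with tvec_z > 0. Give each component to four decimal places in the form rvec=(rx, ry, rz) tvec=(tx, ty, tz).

rvec=(0.3018, -0.6283, -0.0816) tvec=(-0.0016, -0.0576, 0.8718)

Intrinsics K: fx=682.8, fy=594.4, cx=330.1, cy=259.5
Marker side s = 0.1 m; corners in marker frame (Z=0):
  M0 = (-0.0500, +0.0500, 0)
  M1 = (+0.0500, +0.0500, 0)
  M2 = (+0.0500, -0.0500, 0)
  M3 = (-0.0500, -0.0500, 0)
Detected image corners:
  c0 = (296.088734, 258.368017) px
  c1 = (358.430545, 247.655913) px
  c2 = (360.629301, 183.233341) px
  c3 = (296.163341, 189.932683) px
Planar DLT: solve 8×8 A·h = b for H (H[2,2]=1):
  H  [+846.77886 +101.93402 +328.84765]
  H  [+55.35335 +739.83356 +220.23184]
  H  [+0.64950 +0.34666 +1.00000]
B = K⁻¹H; ‖b₁‖=1.147117, ‖b₂‖=1.147117; λ = 2/(‖b₁‖+‖b₂‖) = 0.871751, sign → tz>0 ⇒ λ=+0.871751
r₁ = λ·B[:,0] = (+0.80738,-0.16601,+0.56620); r₂ = λ·B[:,1] = (-0.01596,+0.95311,+0.30220)
r₃ = r₁×r₂ = (-0.58982,-0.25303,+0.76687); SVD([r₁ r₂ r₃]) → R = UVᵀ:
  R  [+0.80738 -0.01596 -0.58982]
  R  [-0.16601 +0.95311 -0.25303]
  R  [+0.56620 +0.30220 +0.76687]
t = (-0.00160, -0.05759, +0.87175) m
tr R = 2.527356; θ = arccos((tr R − 1)/2) = 0.701805 rad = 40.210°
axis k = ((R−Rᵀ)₃₂, (R−Rᵀ)₁₃, (R−Rᵀ)₂₁) / (2 sinθ) = (+0.430013, -0.895312, -0.116210)
rvec = θ·k = (+0.301786, -0.628335, -0.081557)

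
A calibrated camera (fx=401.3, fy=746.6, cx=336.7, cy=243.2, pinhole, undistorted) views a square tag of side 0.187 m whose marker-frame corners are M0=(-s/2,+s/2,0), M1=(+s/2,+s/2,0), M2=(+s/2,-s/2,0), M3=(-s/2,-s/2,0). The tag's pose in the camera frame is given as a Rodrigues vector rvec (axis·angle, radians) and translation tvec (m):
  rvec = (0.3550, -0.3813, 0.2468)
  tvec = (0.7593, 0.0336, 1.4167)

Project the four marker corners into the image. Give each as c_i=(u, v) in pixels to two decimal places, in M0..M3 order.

c0=(521.41, 297.86) c1=(557.58, 310.86) c2=(581.70, 224.51) c3=(545.43, 206.16)

Intrinsics K: fx=401.3, fy=746.6, cx=336.7, cy=243.2
Marker side s = 0.187 m; corners in marker frame (Z=0):
  M0 = (-0.0935, +0.0935, 0)
  M1 = (+0.0935, +0.0935, 0)
  M2 = (+0.0935, -0.0935, 0)
  M3 = (-0.0935, -0.0935, 0)
rvec = (0.3550, -0.3813, 0.2468), |rvec| = θ = 0.57648 rad = 33.030°
Rodrigues: sinθ=0.54507, 1−cosθ=0.16161; R = I + sinθ·[k]× + (1−cosθ)·[k]×²:
    [+0.89968 -0.29918 -0.31792]
    [+0.16753 +0.90909 -0.38143]
    [+0.40314 +0.28990 +0.86801]
t = (0.7593, 0.0336, 1.4167) m
M0: Pc = R·M0+t = (+0.64721, +0.10294, +1.40611); u = 401.3·(+0.64721)/1.40611 + 336.7 = 521.4108, v = 746.6·(+0.10294)/1.40611 + 243.2 = 297.8558
M1: Pc = R·M1+t = (+0.81545, +0.13426, +1.48150); u = 401.3·(+0.81545)/1.48150 + 336.7 = 557.5834, v = 746.6·(+0.13426)/1.48150 + 243.2 = 310.8623
M2: Pc = R·M2+t = (+0.87139, -0.03574, +1.42729); u = 401.3·(+0.87139)/1.42729 + 336.7 = 581.7032, v = 746.6·(-0.03574)/1.42729 + 243.2 = 224.5067
M3: Pc = R·M3+t = (+0.70315, -0.06706, +1.35190); u = 401.3·(+0.70315)/1.35190 + 336.7 = 545.4251, v = 746.6·(-0.06706)/1.35190 + 243.2 = 206.1633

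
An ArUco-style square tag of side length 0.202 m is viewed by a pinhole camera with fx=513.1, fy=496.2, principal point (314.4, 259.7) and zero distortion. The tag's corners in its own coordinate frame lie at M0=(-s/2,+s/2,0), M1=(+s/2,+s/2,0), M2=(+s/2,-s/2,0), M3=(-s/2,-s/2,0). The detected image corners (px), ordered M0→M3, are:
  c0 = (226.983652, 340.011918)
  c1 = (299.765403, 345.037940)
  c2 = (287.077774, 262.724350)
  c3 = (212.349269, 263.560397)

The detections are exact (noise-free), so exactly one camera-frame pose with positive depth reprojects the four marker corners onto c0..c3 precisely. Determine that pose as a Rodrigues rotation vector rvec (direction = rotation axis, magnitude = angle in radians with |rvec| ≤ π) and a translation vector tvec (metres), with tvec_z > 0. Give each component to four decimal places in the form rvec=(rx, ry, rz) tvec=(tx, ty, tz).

rvec=(0.2664, 0.4528, -0.0752) tvec=(-0.1372, 0.1054, 1.1910)

Intrinsics K: fx=513.1, fy=496.2, cx=314.4, cy=259.7
Marker side s = 0.202 m; corners in marker frame (Z=0):
  M0 = (-0.1010, +0.1010, 0)
  M1 = (+0.1010, +0.1010, 0)
  M2 = (+0.1010, -0.1010, 0)
  M3 = (-0.1010, -0.1010, 0)
Detected image corners:
  c0 = (226.983652, 340.011918) px
  c1 = (299.765403, 345.037940) px
  c2 = (287.077774, 262.724350) px
  c3 = (212.349269, 263.560397) px
Planar DLT: solve 8×8 A·h = b for H (H[2,2]=1):
  H  [+269.89201 +118.95226 +255.30033]
  H  [-101.63777 +452.81053 +303.59359]
  H  [-0.37083 +0.19935 +1.00000]
B = K⁻¹H; ‖b₁‖=0.839636, ‖b₂‖=0.839636; λ = 2/(‖b₁‖+‖b₂‖) = 1.190992, sign → tz>0 ⇒ λ=+1.190992
r₁ = λ·B[:,0] = (+0.89709,-0.01280,-0.44166); r₂ = λ·B[:,1] = (+0.13062,+0.96258,+0.23743)
r₃ = r₁×r₂ = (+0.42210,-0.27069,+0.86520); SVD([r₁ r₂ r₃]) → R = UVᵀ:
  R  [+0.89709 +0.13062 +0.42210]
  R  [-0.01280 +0.96258 -0.27069]
  R  [-0.44166 +0.23743 +0.86520]
t = (-0.13718, +0.10535, +1.19099) m
tr R = 2.724869; θ = arccos((tr R − 1)/2) = 0.530737 rad = 30.409°
axis k = ((R−Rᵀ)₃₂, (R−Rᵀ)₁₃, (R−Rᵀ)₂₁) / (2 sinθ) = (+0.501923, +0.853230, -0.141675)
rvec = θ·k = (+0.266389, +0.452841, -0.075192)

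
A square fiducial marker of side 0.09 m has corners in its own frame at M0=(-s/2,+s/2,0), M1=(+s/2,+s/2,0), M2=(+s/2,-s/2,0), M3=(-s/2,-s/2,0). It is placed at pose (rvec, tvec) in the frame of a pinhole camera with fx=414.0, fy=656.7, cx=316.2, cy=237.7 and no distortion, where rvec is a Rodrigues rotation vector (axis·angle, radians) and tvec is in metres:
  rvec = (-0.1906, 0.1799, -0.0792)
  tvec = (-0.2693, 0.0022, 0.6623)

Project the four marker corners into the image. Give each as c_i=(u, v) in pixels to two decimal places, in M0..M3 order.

Intrinsics K: fx=414.0, fy=656.7, cx=316.2, cy=237.7
Marker side s = 0.09 m; corners in marker frame (Z=0):
  M0 = (-0.0450, +0.0450, 0)
  M1 = (+0.0450, +0.0450, 0)
  M2 = (+0.0450, -0.0450, 0)
  M3 = (-0.0450, -0.0450, 0)
rvec = (-0.1906, 0.1799, -0.0792), |rvec| = θ = 0.27380 rad = 15.687°
Rodrigues: sinθ=0.27039, 1−cosθ=0.03725; R = I + sinθ·[k]× + (1−cosθ)·[k]×²:
    [+0.98080 +0.06118 +0.18516]
    [-0.09525 +0.97883 +0.18115]
    [-0.17016 -0.19531 +0.96587]
t = (-0.2693, 0.0022, 0.6623) m
M0: Pc = R·M0+t = (-0.31068, +0.05053, +0.66117); u = 414.0·(-0.31068)/0.66117 + 316.2 = 121.6613, v = 656.7·(+0.05053)/0.66117 + 237.7 = 287.8923
M1: Pc = R·M1+t = (-0.22241, +0.04196, +0.64585); u = 414.0·(-0.22241)/0.64585 + 316.2 = 173.6320, v = 656.7·(+0.04196)/0.64585 + 237.7 = 280.3658
M2: Pc = R·M2+t = (-0.22792, -0.04613, +0.66343); u = 414.0·(-0.22792)/0.66343 + 316.2 = 173.9735, v = 656.7·(-0.04613)/0.66343 + 237.7 = 192.0343
M3: Pc = R·M3+t = (-0.31619, -0.03756, +0.67875); u = 414.0·(-0.31619)/0.67875 + 316.2 = 123.3410, v = 656.7·(-0.03756)/0.67875 + 237.7 = 201.3589

c0=(121.66, 287.89) c1=(173.63, 280.37) c2=(173.97, 192.03) c3=(123.34, 201.36)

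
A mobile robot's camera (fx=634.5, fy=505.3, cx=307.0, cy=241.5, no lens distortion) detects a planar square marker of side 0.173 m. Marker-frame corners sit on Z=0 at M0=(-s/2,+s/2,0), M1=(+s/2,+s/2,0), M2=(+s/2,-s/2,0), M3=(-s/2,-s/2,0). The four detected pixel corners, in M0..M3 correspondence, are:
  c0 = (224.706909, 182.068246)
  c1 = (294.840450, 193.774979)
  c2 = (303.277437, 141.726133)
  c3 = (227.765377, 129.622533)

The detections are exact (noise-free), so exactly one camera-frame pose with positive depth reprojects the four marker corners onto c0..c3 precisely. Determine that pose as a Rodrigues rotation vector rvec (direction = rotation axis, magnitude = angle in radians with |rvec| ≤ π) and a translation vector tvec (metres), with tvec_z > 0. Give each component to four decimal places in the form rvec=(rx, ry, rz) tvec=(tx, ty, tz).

rvec=(0.6579, 0.1449, 0.1796) tvec=(-0.1029, -0.2280, 1.4627)

Intrinsics K: fx=634.5, fy=505.3, cx=307.0, cy=241.5
Marker side s = 0.173 m; corners in marker frame (Z=0):
  M0 = (-0.0865, +0.0865, 0)
  M1 = (+0.0865, +0.0865, 0)
  M2 = (+0.0865, -0.0865, 0)
  M3 = (-0.0865, -0.0865, 0)
Detected image corners:
  c0 = (224.706909, 182.068246) px
  c1 = (294.840450, 193.774979) px
  c2 = (303.277437, 141.726133) px
  c3 = (227.765377, 129.622533) px
Planar DLT: solve 8×8 A·h = b for H (H[2,2]=1):
  H  [+406.60211 +77.88997 +262.37731]
  H  [+60.29108 +370.41828 +162.72634]
  H  [-0.05243 +0.42278 +1.00000]
B = K⁻¹H; ‖b₁‖=0.683669, ‖b₂‖=0.683669; λ = 2/(‖b₁‖+‖b₂‖) = 1.462697, sign → tz>0 ⇒ λ=+1.462697
r₁ = λ·B[:,0] = (+0.97443,+0.21118,-0.07669); r₂ = λ·B[:,1] = (-0.11966,+0.77670,+0.61841)
r₃ = r₁×r₂ = (+0.19016,-0.59342,+0.78211); SVD([r₁ r₂ r₃]) → R = UVᵀ:
  R  [+0.97443 -0.11966 +0.19016]
  R  [+0.21118 +0.77670 -0.59342]
  R  [-0.07669 +0.61841 +0.78211]
t = (-0.10287, -0.22803, +1.46270) m
tr R = 2.533239; θ = arccos((tr R − 1)/2) = 0.697236 rad = 39.949°
axis k = ((R−Rᵀ)₃₂, (R−Rᵀ)₁₃, (R−Rᵀ)₂₁) / (2 sinθ) = (+0.943640, +0.207790, +0.257617)
rvec = θ·k = (+0.657940, +0.144879, +0.179620)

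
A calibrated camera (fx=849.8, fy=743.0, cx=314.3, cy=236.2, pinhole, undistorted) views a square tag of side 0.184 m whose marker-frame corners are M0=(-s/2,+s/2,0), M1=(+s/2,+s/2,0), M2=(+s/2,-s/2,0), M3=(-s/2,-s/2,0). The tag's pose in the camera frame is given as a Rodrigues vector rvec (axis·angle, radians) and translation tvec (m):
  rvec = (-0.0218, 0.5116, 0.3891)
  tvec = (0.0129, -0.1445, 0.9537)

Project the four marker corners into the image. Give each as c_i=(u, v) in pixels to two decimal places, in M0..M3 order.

Intrinsics K: fx=849.8, fy=743.0, cx=314.3, cy=236.2
Marker side s = 0.184 m; corners in marker frame (Z=0):
  M0 = (-0.0920, +0.0920, 0)
  M1 = (+0.0920, +0.0920, 0)
  M2 = (+0.0920, -0.0920, 0)
  M3 = (-0.0920, -0.0920, 0)
rvec = (-0.0218, 0.5116, 0.3891), |rvec| = θ = 0.64312 rad = 36.848°
Rodrigues: sinθ=0.59970, 1−cosθ=0.19977; R = I + sinθ·[k]× + (1−cosθ)·[k]×²:
    [+0.80046 -0.36821 +0.47296]
    [+0.35744 +0.92664 +0.11648]
    [-0.48115 +0.07582 +0.87335]
t = (0.0129, -0.1445, 0.9537) m
M0: Pc = R·M0+t = (-0.09462, -0.09213, +1.00494); u = 849.8·(-0.09462)/1.00494 + 314.3 = 234.2894, v = 743.0·(-0.09213)/1.00494 + 236.2 = 168.0817
M1: Pc = R·M1+t = (+0.05267, -0.02636, +0.91641); u = 849.8·(+0.05267)/0.91641 + 314.3 = 363.1382, v = 743.0·(-0.02636)/0.91641 + 236.2 = 214.8246
M2: Pc = R·M2+t = (+0.12042, -0.19687, +0.90246); u = 849.8·(+0.12042)/0.90246 + 314.3 = 427.6912, v = 743.0·(-0.19687)/0.90246 + 236.2 = 74.1183
M3: Pc = R·M3+t = (-0.02687, -0.26264, +0.99099); u = 849.8·(-0.02687)/0.99099 + 314.3 = 291.2615, v = 743.0·(-0.26264)/0.99099 + 236.2 = 39.2876

c0=(234.29, 168.08) c1=(363.14, 214.82) c2=(427.69, 74.12) c3=(291.26, 39.29)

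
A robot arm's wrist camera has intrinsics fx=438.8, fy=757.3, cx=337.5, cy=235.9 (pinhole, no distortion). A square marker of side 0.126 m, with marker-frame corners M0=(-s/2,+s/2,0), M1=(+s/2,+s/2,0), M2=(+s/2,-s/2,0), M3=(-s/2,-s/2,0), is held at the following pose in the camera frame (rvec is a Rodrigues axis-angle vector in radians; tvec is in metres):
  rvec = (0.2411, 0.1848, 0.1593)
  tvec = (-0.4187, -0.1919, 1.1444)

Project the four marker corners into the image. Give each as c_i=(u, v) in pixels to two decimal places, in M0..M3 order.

c0=(154.44, 143.55) c1=(197.84, 156.70) c2=(200.53, 72.66) c3=(155.86, 60.66)

Intrinsics K: fx=438.8, fy=757.3, cx=337.5, cy=235.9
Marker side s = 0.126 m; corners in marker frame (Z=0):
  M0 = (-0.0630, +0.0630, 0)
  M1 = (+0.0630, +0.0630, 0)
  M2 = (+0.0630, -0.0630, 0)
  M3 = (-0.0630, -0.0630, 0)
rvec = (0.2411, 0.1848, 0.1593), |rvec| = θ = 0.34301 rad = 19.653°
Rodrigues: sinθ=0.33632, 1−cosθ=0.05825; R = I + sinθ·[k]× + (1−cosθ)·[k]×²:
    [+0.97053 -0.13413 +0.20021]
    [+0.17825 +0.95865 -0.22182]
    [-0.16218 +0.25098 +0.95431]
t = (-0.4187, -0.1919, 1.1444) m
M0: Pc = R·M0+t = (-0.48829, -0.14273, +1.17043); u = 438.8·(-0.48829)/1.17043 + 337.5 = 154.4361, v = 757.3·(-0.14273)/1.17043 + 235.9 = 143.5466
M1: Pc = R·M1+t = (-0.36601, -0.12027, +1.14999); u = 438.8·(-0.36601)/1.14999 + 337.5 = 197.8436, v = 757.3·(-0.12027)/1.14999 + 235.9 = 156.6961
M2: Pc = R·M2+t = (-0.34911, -0.24107, +1.11837); u = 438.8·(-0.34911)/1.11837 + 337.5 = 200.5259, v = 757.3·(-0.24107)/1.11837 + 235.9 = 72.6638
M3: Pc = R·M3+t = (-0.47139, -0.26353, +1.13881); u = 438.8·(-0.47139)/1.13881 + 337.5 = 155.8649, v = 757.3·(-0.26353)/1.13881 + 235.9 = 60.6571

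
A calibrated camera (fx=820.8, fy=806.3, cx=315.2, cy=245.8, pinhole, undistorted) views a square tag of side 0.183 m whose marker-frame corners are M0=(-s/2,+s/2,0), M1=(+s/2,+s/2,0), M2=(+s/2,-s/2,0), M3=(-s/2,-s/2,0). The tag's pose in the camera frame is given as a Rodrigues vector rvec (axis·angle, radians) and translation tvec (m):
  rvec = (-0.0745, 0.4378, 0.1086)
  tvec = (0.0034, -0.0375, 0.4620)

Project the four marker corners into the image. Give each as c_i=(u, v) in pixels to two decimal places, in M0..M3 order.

Intrinsics K: fx=820.8, fy=806.3, cx=315.2, cy=245.8
Marker side s = 0.183 m; corners in marker frame (Z=0):
  M0 = (-0.0915, +0.0915, 0)
  M1 = (+0.0915, +0.0915, 0)
  M2 = (+0.0915, -0.0915, 0)
  M3 = (-0.0915, -0.0915, 0)
rvec = (-0.0745, 0.4378, 0.1086), |rvec| = θ = 0.45718 rad = 26.194°
Rodrigues: sinθ=0.44142, 1−cosθ=0.10270; R = I + sinθ·[k]× + (1−cosθ)·[k]×²:
    [+0.90003 -0.12088 +0.41873]
    [+0.08883 +0.99148 +0.09529]
    [-0.42668 -0.04857 +0.90310]
t = (0.0034, -0.0375, 0.4620) m
M0: Pc = R·M0+t = (-0.09001, +0.04509, +0.49660); u = 820.8·(-0.09001)/0.49660 + 315.2 = 166.4217, v = 806.3·(+0.04509)/0.49660 + 245.8 = 319.0140
M1: Pc = R·M1+t = (+0.07469, +0.06135, +0.41851); u = 820.8·(+0.07469)/0.41851 + 315.2 = 461.6874, v = 806.3·(+0.06135)/0.41851 + 245.8 = 363.9920
M2: Pc = R·M2+t = (+0.09681, -0.12009, +0.42740); u = 820.8·(+0.09681)/0.42740 + 315.2 = 501.1239, v = 806.3·(-0.12009)/0.42740 + 245.8 = 19.2446
M3: Pc = R·M3+t = (-0.06789, -0.13635, +0.50549); u = 820.8·(-0.06789)/0.50549 + 315.2 = 204.9582, v = 806.3·(-0.13635)/0.50549 + 245.8 = 28.3111

c0=(166.42, 319.01) c1=(461.69, 363.99) c2=(501.12, 19.24) c3=(204.96, 28.31)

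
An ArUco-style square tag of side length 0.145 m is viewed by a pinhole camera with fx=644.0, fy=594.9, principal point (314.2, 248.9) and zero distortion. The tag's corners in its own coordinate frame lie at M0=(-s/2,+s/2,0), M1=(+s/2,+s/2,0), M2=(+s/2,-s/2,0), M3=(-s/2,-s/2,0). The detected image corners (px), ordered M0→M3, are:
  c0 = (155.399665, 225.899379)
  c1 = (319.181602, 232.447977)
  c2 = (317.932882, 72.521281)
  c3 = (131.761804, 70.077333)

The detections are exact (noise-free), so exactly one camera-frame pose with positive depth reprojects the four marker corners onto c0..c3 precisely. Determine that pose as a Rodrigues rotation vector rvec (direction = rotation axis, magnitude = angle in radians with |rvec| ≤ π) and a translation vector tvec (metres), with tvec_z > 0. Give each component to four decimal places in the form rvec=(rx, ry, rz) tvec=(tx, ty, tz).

rvec=(0.4902, 0.1169, 0.0187) tvec=(-0.0685, -0.0825, 0.5248)

Intrinsics K: fx=644.0, fy=594.9, cx=314.2, cy=248.9
Marker side s = 0.145 m; corners in marker frame (Z=0):
  M0 = (-0.0725, +0.0725, 0)
  M1 = (+0.0725, +0.0725, 0)
  M2 = (+0.0725, -0.0725, 0)
  M3 = (-0.0725, -0.0725, 0)
Detected image corners:
  c0 = (155.399665, 225.899379) px
  c1 = (319.181602, 232.447977) px
  c2 = (317.932882, 72.521281) px
  c3 = (131.761804, 70.077333) px
Planar DLT: solve 8×8 A·h = b for H (H[2,2]=1):
  H  [+1154.37831 +294.23526 +230.17424]
  H  [+1.15275 +1223.34326 +155.33668]
  H  [-0.20485 +0.89702 +1.00000]
B = K⁻¹H; ‖b₁‖=1.905531, ‖b₂‖=1.905531; λ = 2/(‖b₁‖+‖b₂‖) = 0.524788, sign → tz>0 ⇒ λ=+0.524788
r₁ = λ·B[:,0] = (+0.99314,+0.04600,-0.10750); r₂ = λ·B[:,1] = (+0.01010,+0.88221,+0.47074)
r₃ = r₁×r₂ = (+0.11649,-0.46860,+0.87570); SVD([r₁ r₂ r₃]) → R = UVᵀ:
  R  [+0.99314 +0.01010 +0.11649]
  R  [+0.04600 +0.88221 -0.46860]
  R  [-0.10750 +0.47074 +0.87570]
t = (-0.06847, -0.08254, +0.52479) m
tr R = 2.751048; θ = arccos((tr R − 1)/2) = 0.504277 rad = 28.893°
axis k = ((R−Rᵀ)₃₂, (R−Rᵀ)₁₃, (R−Rᵀ)₂₁) / (2 sinθ) = (+0.972054, +0.231799, +0.037147)
rvec = θ·k = (+0.490185, +0.116891, +0.018733)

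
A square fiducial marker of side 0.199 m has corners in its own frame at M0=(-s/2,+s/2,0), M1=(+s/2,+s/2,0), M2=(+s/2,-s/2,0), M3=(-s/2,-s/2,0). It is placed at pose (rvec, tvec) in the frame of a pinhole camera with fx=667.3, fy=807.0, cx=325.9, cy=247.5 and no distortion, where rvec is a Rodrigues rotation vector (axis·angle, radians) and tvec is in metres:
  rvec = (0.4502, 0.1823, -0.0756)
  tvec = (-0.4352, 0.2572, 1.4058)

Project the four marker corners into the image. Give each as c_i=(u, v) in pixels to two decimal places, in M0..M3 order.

c0=(88.68, 439.88) c1=(173.50, 441.37) c2=(152.76, 346.33) c3=(63.32, 347.36)

Intrinsics K: fx=667.3, fy=807.0, cx=325.9, cy=247.5
Marker side s = 0.199 m; corners in marker frame (Z=0):
  M0 = (-0.0995, +0.0995, 0)
  M1 = (+0.0995, +0.0995, 0)
  M2 = (+0.0995, -0.0995, 0)
  M3 = (-0.0995, -0.0995, 0)
rvec = (0.4502, 0.1823, -0.0756), |rvec| = θ = 0.49156 rad = 28.164°
Rodrigues: sinθ=0.47200, 1−cosθ=0.11840; R = I + sinθ·[k]× + (1−cosθ)·[k]×²:
    [+0.98091 +0.11281 +0.15837]
    [-0.03238 +0.89788 -0.43904]
    [-0.19172 +0.42553 +0.88440]
t = (-0.4352, 0.2572, 1.4058) m
M0: Pc = R·M0+t = (-0.52158, +0.34976, +1.46722); u = 667.3·(-0.52158)/1.46722 + 325.9 = 88.6835, v = 807.0·(+0.34976)/1.46722 + 247.5 = 439.8757
M1: Pc = R·M1+t = (-0.32637, +0.34332, +1.42906); u = 667.3·(-0.32637)/1.42906 + 325.9 = 173.4997, v = 807.0·(+0.34332)/1.42906 + 247.5 = 441.3735
M2: Pc = R·M2+t = (-0.34882, +0.16464, +1.34438); u = 667.3·(-0.34882)/1.34438 + 325.9 = 152.7575, v = 807.0·(+0.16464)/1.34438 + 247.5 = 346.3289
M3: Pc = R·M3+t = (-0.54403, +0.17108, +1.38254); u = 667.3·(-0.54403)/1.38254 + 325.9 = 63.3186, v = 807.0·(+0.17108)/1.38254 + 247.5 = 347.3623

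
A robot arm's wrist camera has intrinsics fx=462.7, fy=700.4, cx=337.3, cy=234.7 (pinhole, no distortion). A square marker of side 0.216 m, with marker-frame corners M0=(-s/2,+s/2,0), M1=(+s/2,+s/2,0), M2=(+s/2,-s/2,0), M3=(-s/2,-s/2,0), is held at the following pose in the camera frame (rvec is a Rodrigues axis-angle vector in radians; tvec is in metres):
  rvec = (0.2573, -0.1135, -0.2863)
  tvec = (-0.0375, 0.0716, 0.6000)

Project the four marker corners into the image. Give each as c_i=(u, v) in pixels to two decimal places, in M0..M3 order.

c0=(253.89, 464.14) c1=(405.59, 388.74) c2=(366.78, 161.96) c3=(198.47, 238.61)

Intrinsics K: fx=462.7, fy=700.4, cx=337.3, cy=234.7
Marker side s = 0.216 m; corners in marker frame (Z=0):
  M0 = (-0.1080, +0.1080, 0)
  M1 = (+0.1080, +0.1080, 0)
  M2 = (+0.1080, -0.1080, 0)
  M3 = (-0.1080, -0.1080, 0)
rvec = (0.2573, -0.1135, -0.2863), |rvec| = θ = 0.40131 rad = 22.994°
Rodrigues: sinθ=0.39063, 1−cosθ=0.07945; R = I + sinθ·[k]× + (1−cosθ)·[k]×²:
    [+0.95321 +0.26427 -0.14682]
    [-0.29308 +0.92690 -0.23442]
    [+0.07414 +0.26648 +0.96099]
t = (-0.0375, 0.0716, 0.6000) m
M0: Pc = R·M0+t = (-0.11191, +0.20336, +0.62077); u = 462.7·(-0.11191)/0.62077 + 337.3 = 253.8901, v = 700.4·(+0.20336)/0.62077 + 234.7 = 464.1436
M1: Pc = R·M1+t = (+0.09399, +0.14005, +0.63679); u = 462.7·(+0.09399)/0.63679 + 337.3 = 405.5930, v = 700.4·(+0.14005)/0.63679 + 234.7 = 388.7435
M2: Pc = R·M2+t = (+0.03691, -0.06016, +0.57923); u = 462.7·(+0.03691)/0.57923 + 337.3 = 366.7808, v = 700.4·(-0.06016)/0.57923 + 234.7 = 161.9564
M3: Pc = R·M3+t = (-0.16899, +0.00315, +0.56321); u = 462.7·(-0.16899)/0.56321 + 337.3 = 198.4706, v = 700.4·(+0.00315)/0.56321 + 234.7 = 238.6141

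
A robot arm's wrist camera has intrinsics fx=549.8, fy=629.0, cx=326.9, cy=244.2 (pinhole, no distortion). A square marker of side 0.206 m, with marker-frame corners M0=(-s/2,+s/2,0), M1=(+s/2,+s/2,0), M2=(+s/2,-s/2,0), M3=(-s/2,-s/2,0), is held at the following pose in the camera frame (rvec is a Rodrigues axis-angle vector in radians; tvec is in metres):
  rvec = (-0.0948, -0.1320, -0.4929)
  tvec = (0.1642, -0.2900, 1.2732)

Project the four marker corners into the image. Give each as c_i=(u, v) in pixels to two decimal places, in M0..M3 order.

Intrinsics K: fx=549.8, fy=629.0, cx=326.9, cy=244.2
Marker side s = 0.206 m; corners in marker frame (Z=0):
  M0 = (-0.1030, +0.1030, 0)
  M1 = (+0.1030, +0.1030, 0)
  M2 = (+0.1030, -0.1030, 0)
  M3 = (-0.1030, -0.1030, 0)
rvec = (-0.0948, -0.1320, -0.4929), |rvec| = θ = 0.51900 rad = 29.737°
Rodrigues: sinθ=0.49601, 1−cosθ=0.13168; R = I + sinθ·[k]× + (1−cosθ)·[k]×²:
    [+0.87271 +0.47719 -0.10331]
    [-0.46495 +0.87683 +0.12241]
    [+0.14900 -0.05879 +0.98709]
t = (0.1642, -0.2900, 1.2732) m
M0: Pc = R·M0+t = (+0.12346, -0.15180, +1.25180); u = 549.8·(+0.12346)/1.25180 + 326.9 = 381.1252, v = 629.0·(-0.15180)/1.25180 + 244.2 = 167.9258
M1: Pc = R·M1+t = (+0.30324, -0.24758, +1.28249); u = 549.8·(+0.30324)/1.28249 + 326.9 = 456.8977, v = 629.0·(-0.24758)/1.28249 + 244.2 = 122.7759
M2: Pc = R·M2+t = (+0.20494, -0.42820, +1.29460); u = 549.8·(+0.20494)/1.29460 + 326.9 = 413.9348, v = 629.0·(-0.42820)/1.29460 + 244.2 = 36.1514
M3: Pc = R·M3+t = (+0.02516, -0.33242, +1.26391); u = 549.8·(+0.02516)/1.26391 + 326.9 = 337.8450, v = 629.0·(-0.33242)/1.26391 + 244.2 = 78.7651

c0=(381.13, 167.93) c1=(456.90, 122.78) c2=(413.93, 36.15) c3=(337.84, 78.77)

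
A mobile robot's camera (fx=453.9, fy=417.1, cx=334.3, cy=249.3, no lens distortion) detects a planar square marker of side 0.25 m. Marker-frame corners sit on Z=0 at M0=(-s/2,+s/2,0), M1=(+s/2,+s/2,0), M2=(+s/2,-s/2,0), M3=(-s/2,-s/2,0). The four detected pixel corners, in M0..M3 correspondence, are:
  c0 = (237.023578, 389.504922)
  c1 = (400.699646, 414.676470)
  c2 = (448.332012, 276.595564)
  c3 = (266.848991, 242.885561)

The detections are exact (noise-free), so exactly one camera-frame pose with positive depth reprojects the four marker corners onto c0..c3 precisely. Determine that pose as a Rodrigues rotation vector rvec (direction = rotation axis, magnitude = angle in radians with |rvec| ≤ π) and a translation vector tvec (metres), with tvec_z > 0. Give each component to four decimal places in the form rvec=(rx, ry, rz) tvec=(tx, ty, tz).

Intrinsics K: fx=453.9, fy=417.1, cx=334.3, cy=249.3
Marker side s = 0.25 m; corners in marker frame (Z=0):
  M0 = (-0.1250, +0.1250, 0)
  M1 = (+0.1250, +0.1250, 0)
  M2 = (+0.1250, -0.1250, 0)
  M3 = (-0.1250, -0.1250, 0)
Detected image corners:
  c0 = (237.023578, 389.504922) px
  c1 = (400.699646, 414.676470) px
  c2 = (448.332012, 276.595564) px
  c3 = (266.848991, 242.885561) px
Planar DLT: solve 8×8 A·h = b for H (H[2,2]=1):
  H  [+738.29367 -4.76724 +338.74006]
  H  [+165.69189 +716.63160 +335.15431]
  H  [+0.14771 +0.44587 +1.00000]
B = K⁻¹H; ‖b₁‖=1.555919, ‖b₂‖=1.555919; λ = 2/(‖b₁‖+‖b₂‖) = 0.642707, sign → tz>0 ⇒ λ=+0.642707
r₁ = λ·B[:,0] = (+0.97548,+0.19857,+0.09494); r₂ = λ·B[:,1] = (-0.21781,+0.93297,+0.28657)
r₃ = r₁×r₂ = (-0.03167,-0.30022,+0.95335); SVD([r₁ r₂ r₃]) → R = UVᵀ:
  R  [+0.97548 -0.21781 -0.03167]
  R  [+0.19857 +0.93297 -0.30022]
  R  [+0.09494 +0.28657 +0.95335]
t = (+0.00629, +0.13229, +0.64271) m
tr R = 2.861797; θ = arccos((tr R − 1)/2) = 0.373932 rad = 21.425°
axis k = ((R−Rᵀ)₃₂, (R−Rᵀ)₁₃, (R−Rᵀ)₂₁) / (2 sinθ) = (+0.803199, -0.173300, +0.569946)
rvec = θ·k = (+0.300342, -0.064802, +0.213121)

rvec=(0.3003, -0.0648, 0.2131) tvec=(0.0063, 0.1323, 0.6427)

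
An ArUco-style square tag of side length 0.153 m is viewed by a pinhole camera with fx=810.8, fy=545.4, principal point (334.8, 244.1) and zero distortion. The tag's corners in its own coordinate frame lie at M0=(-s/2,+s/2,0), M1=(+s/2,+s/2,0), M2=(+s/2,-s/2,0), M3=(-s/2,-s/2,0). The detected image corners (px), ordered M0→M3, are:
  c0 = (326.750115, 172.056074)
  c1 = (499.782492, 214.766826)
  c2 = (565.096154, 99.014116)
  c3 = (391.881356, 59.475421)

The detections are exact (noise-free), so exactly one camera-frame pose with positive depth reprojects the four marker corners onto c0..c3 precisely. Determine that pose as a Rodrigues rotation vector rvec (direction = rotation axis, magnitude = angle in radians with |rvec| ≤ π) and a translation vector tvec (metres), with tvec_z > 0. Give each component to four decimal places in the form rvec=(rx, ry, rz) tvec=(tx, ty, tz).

Intrinsics K: fx=810.8, fy=545.4, cx=334.8, cy=244.1
Marker side s = 0.153 m; corners in marker frame (Z=0):
  M0 = (-0.0765, +0.0765, 0)
  M1 = (+0.0765, +0.0765, 0)
  M2 = (+0.0765, -0.0765, 0)
  M3 = (-0.0765, -0.0765, 0)
Detected image corners:
  c0 = (326.750115, 172.056074) px
  c1 = (499.782492, 214.766826) px
  c2 = (565.096154, 99.014116) px
  c3 = (391.881356, 59.475421) px
Planar DLT: solve 8×8 A·h = b for H (H[2,2]=1):
  H  [+1059.26021 -450.43896 +444.93938]
  H  [+246.64967 +738.67323 +135.83657]
  H  [-0.16208 -0.05418 +1.00000]
B = K⁻¹H; ‖b₁‖=1.479121, ‖b₂‖=1.479121; λ = 2/(‖b₁‖+‖b₂‖) = 0.676077, sign → tz>0 ⇒ λ=+0.676077
r₁ = λ·B[:,0] = (+0.92850,+0.35479,-0.10958); r₂ = λ·B[:,1] = (-0.36047,+0.93205,-0.03663)
r₃ = r₁×r₂ = (+0.08914,+0.07351,+0.99330); SVD([r₁ r₂ r₃]) → R = UVᵀ:
  R  [+0.92850 -0.36047 +0.08914]
  R  [+0.35479 +0.93205 +0.07351]
  R  [-0.10958 -0.03663 +0.99330]
t = (+0.09184, -0.13420, +0.67608) m
tr R = 2.853856; θ = arccos((tr R − 1)/2) = 0.384654 rad = 22.039°
axis k = ((R−Rᵀ)₃₂, (R−Rᵀ)₁₃, (R−Rᵀ)₂₁) / (2 sinθ) = (-0.146754, +0.264791, +0.953073)
rvec = θ·k = (-0.056450, +0.101853, +0.366604)

rvec=(-0.0564, 0.1019, 0.3666) tvec=(0.0918, -0.1342, 0.6761)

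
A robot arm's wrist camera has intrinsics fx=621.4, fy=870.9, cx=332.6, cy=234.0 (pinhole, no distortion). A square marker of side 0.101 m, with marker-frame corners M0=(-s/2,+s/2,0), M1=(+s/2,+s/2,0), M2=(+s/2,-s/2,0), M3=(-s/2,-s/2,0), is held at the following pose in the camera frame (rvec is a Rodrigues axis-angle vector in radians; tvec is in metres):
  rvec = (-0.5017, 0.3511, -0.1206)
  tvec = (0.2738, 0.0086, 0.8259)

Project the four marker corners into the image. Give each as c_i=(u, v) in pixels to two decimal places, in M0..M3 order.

c0=(506.22, 300.79) c1=(587.42, 281.18) c2=(570.24, 186.68) c3=(494.28, 208.46)

Intrinsics K: fx=621.4, fy=870.9, cx=332.6, cy=234.0
Marker side s = 0.101 m; corners in marker frame (Z=0):
  M0 = (-0.0505, +0.0505, 0)
  M1 = (+0.0505, +0.0505, 0)
  M2 = (+0.0505, -0.0505, 0)
  M3 = (-0.0505, -0.0505, 0)
rvec = (-0.5017, 0.3511, -0.1206), |rvec| = θ = 0.62411 rad = 35.759°
Rodrigues: sinθ=0.58438, 1−cosθ=0.18852; R = I + sinθ·[k]× + (1−cosθ)·[k]×²:
    [+0.93330 +0.02767 +0.35803]
    [-0.19817 +0.87114 +0.44927]
    [-0.29946 -0.49025 +0.81852]
t = (0.2738, 0.0086, 0.8259) m
M0: Pc = R·M0+t = (+0.22807, +0.06260, +0.81627); u = 621.4·(+0.22807)/0.81627 + 332.6 = 506.2201, v = 870.9·(+0.06260)/0.81627 + 234.0 = 300.7904
M1: Pc = R·M1+t = (+0.32233, +0.04258, +0.78602); u = 621.4·(+0.32233)/0.78602 + 332.6 = 587.4223, v = 870.9·(+0.04258)/0.78602 + 234.0 = 281.1836
M2: Pc = R·M2+t = (+0.31953, -0.04540, +0.83553); u = 621.4·(+0.31953)/0.83553 + 332.6 = 570.2425, v = 870.9·(-0.04540)/0.83553 + 234.0 = 186.6780
M3: Pc = R·M3+t = (+0.22527, -0.02538, +0.86578); u = 621.4·(+0.22527)/0.86578 + 332.6 = 494.2846, v = 870.9·(-0.02538)/0.86578 + 234.0 = 208.4650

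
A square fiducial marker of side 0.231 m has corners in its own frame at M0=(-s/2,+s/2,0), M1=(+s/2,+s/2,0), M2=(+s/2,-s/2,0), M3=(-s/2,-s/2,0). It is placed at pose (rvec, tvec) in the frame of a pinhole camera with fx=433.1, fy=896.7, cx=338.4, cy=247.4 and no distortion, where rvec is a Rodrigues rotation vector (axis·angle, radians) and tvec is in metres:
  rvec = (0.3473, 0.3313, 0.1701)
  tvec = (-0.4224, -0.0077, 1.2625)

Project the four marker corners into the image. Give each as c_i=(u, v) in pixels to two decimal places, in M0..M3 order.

Intrinsics K: fx=433.1, fy=896.7, cx=338.4, cy=247.4
Marker side s = 0.231 m; corners in marker frame (Z=0):
  M0 = (-0.1155, +0.1155, 0)
  M1 = (+0.1155, +0.1155, 0)
  M2 = (+0.1155, -0.1155, 0)
  M3 = (-0.1155, -0.1155, 0)
rvec = (0.3473, 0.3313, 0.1701), |rvec| = θ = 0.50923 rad = 29.176°
Rodrigues: sinθ=0.48750, 1−cosθ=0.12688; R = I + sinθ·[k]× + (1−cosθ)·[k]×²:
    [+0.93214 -0.10655 +0.34607]
    [+0.21914 +0.92683 -0.30491]
    [-0.28826 +0.36006 +0.88728]
t = (-0.4224, -0.0077, 1.2625) m
M0: Pc = R·M0+t = (-0.54237, +0.07404, +1.33738); u = 433.1·(-0.54237)/1.33738 + 338.4 = 162.7585, v = 896.7·(+0.07404)/1.33738 + 247.4 = 297.0415
M1: Pc = R·M1+t = (-0.32704, +0.12466, +1.27079); u = 433.1·(-0.32704)/1.27079 + 338.4 = 226.9398, v = 896.7·(+0.12466)/1.27079 + 247.4 = 335.3624
M2: Pc = R·M2+t = (-0.30243, -0.08944, +1.18762); u = 433.1·(-0.30243)/1.18762 + 338.4 = 228.1094, v = 896.7·(-0.08944)/1.18762 + 247.4 = 179.8710
M3: Pc = R·M3+t = (-0.51776, -0.14006, +1.25421); u = 433.1·(-0.51776)/1.25421 + 338.4 = 159.6097, v = 896.7·(-0.14006)/1.25421 + 247.4 = 147.2642

c0=(162.76, 297.04) c1=(226.94, 335.36) c2=(228.11, 179.87) c3=(159.61, 147.26)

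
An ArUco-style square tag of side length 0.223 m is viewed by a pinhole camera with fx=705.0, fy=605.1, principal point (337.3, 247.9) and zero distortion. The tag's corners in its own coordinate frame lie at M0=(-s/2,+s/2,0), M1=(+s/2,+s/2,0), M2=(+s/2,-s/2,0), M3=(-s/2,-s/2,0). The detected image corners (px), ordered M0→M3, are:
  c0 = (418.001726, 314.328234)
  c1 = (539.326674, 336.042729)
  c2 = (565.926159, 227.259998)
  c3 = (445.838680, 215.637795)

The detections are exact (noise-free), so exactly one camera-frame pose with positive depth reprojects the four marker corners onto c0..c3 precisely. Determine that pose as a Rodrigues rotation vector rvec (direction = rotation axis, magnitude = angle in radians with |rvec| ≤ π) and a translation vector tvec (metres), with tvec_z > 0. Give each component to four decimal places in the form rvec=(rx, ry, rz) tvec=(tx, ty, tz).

Intrinsics K: fx=705.0, fy=605.1, cx=337.3, cy=247.9
Marker side s = 0.223 m; corners in marker frame (Z=0):
  M0 = (-0.1115, +0.1115, 0)
  M1 = (+0.1115, +0.1115, 0)
  M2 = (+0.1115, -0.1115, 0)
  M3 = (-0.1115, -0.1115, 0)
Detected image corners:
  c0 = (418.001726, 314.328234) px
  c1 = (539.326674, 336.042729) px
  c2 = (565.926159, 227.259998) px
  c3 = (445.838680, 215.637795) px
Planar DLT: solve 8×8 A·h = b for H (H[2,2]=1):
  H  [+337.49586 -190.75661 +489.69950]
  H  [-38.72737 +426.06908 +272.12697]
  H  [-0.41388 -0.13930 +1.00000]
B = K⁻¹H; ‖b₁‖=0.800260, ‖b₂‖=0.800260; λ = 2/(‖b₁‖+‖b₂‖) = 1.249594, sign → tz>0 ⇒ λ=+1.249594
r₁ = λ·B[:,0] = (+0.84565,+0.13191,-0.51719); r₂ = λ·B[:,1] = (-0.25483,+0.95119,-0.17407)
r₃ = r₁×r₂ = (+0.46898,+0.27900,+0.83798); SVD([r₁ r₂ r₃]) → R = UVᵀ:
  R  [+0.84565 -0.25483 +0.46898]
  R  [+0.13191 +0.95119 +0.27900]
  R  [-0.51719 -0.17407 +0.83798]
t = (+0.27012, +0.05003, +1.24959) m
tr R = 2.634819; θ = arccos((tr R − 1)/2) = 0.613897 rad = 35.174°
axis k = ((R−Rᵀ)₃₂, (R−Rᵀ)₁₃, (R−Rᵀ)₂₁) / (2 sinθ) = (-0.393246, +0.855967, +0.335676)
rvec = θ·k = (-0.241412, +0.525475, +0.206071)

rvec=(-0.2414, 0.5255, 0.2061) tvec=(0.2701, 0.0500, 1.2496)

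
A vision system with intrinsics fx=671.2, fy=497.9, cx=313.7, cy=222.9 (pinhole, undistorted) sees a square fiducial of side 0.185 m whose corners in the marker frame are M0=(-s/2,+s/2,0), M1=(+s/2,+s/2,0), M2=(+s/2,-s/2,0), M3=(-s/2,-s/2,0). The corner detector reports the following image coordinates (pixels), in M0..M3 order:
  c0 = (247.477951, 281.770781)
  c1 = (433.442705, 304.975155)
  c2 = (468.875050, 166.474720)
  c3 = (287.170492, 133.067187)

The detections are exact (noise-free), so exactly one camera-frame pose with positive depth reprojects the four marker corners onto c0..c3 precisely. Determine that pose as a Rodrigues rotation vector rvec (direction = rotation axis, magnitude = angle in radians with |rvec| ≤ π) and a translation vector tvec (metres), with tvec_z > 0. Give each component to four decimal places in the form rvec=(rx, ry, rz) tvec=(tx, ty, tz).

Intrinsics K: fx=671.2, fy=497.9, cx=313.7, cy=222.9
Marker side s = 0.185 m; corners in marker frame (Z=0):
  M0 = (-0.0925, +0.0925, 0)
  M1 = (+0.0925, +0.0925, 0)
  M2 = (+0.0925, -0.0925, 0)
  M3 = (-0.0925, -0.0925, 0)
Detected image corners:
  c0 = (247.477951, 281.770781) px
  c1 = (433.442705, 304.975155) px
  c2 = (468.875050, 166.474720) px
  c3 = (287.170492, 133.067187) px
Planar DLT: solve 8×8 A·h = b for H (H[2,2]=1):
  H  [+1134.80934 -218.78010 +362.66051]
  H  [+240.18192 +765.25872 +221.78763]
  H  [+0.39293 -0.04498 +1.00000]
B = K⁻¹H; ‖b₁‖=1.587323, ‖b₂‖=1.587323; λ = 2/(‖b₁‖+‖b₂‖) = 0.629991, sign → tz>0 ⇒ λ=+0.629991
r₁ = λ·B[:,0] = (+0.94944,+0.19308,+0.24754); r₂ = λ·B[:,1] = (-0.19210,+0.98097,-0.02834)
r₃ = r₁×r₂ = (-0.24830,-0.02065,+0.96846); SVD([r₁ r₂ r₃]) → R = UVᵀ:
  R  [+0.94944 -0.19210 -0.24830]
  R  [+0.19308 +0.98097 -0.02065]
  R  [+0.24754 -0.02834 +0.96846]
t = (+0.04595, -0.00141, +0.62999) m
tr R = 2.898871; θ = arccos((tr R − 1)/2) = 0.319363 rad = 18.298°
axis k = ((R−Rᵀ)₃₂, (R−Rᵀ)₁₃, (R−Rᵀ)₂₁) / (2 sinθ) = (-0.012241, -0.789655, +0.613429)
rvec = θ·k = (-0.003909, -0.252187, +0.195906)

rvec=(-0.0039, -0.2522, 0.1959) tvec=(0.0460, -0.0014, 0.6300)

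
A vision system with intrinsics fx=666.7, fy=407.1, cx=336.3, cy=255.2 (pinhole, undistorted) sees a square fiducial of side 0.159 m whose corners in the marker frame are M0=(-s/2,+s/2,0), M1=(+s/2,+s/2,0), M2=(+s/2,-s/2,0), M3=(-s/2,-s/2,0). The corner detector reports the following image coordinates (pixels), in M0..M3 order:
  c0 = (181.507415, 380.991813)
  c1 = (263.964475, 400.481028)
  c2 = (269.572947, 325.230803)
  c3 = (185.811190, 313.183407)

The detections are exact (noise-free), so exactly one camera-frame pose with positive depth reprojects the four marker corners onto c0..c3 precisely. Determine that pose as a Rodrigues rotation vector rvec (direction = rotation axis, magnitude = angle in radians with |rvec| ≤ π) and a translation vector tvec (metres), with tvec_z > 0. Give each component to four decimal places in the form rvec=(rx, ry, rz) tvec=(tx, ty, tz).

rvec=(0.0348, 0.6407, 0.0654) tvec=(-0.1518, 0.2184, 0.8933)

Intrinsics K: fx=666.7, fy=407.1, cx=336.3, cy=255.2
Marker side s = 0.159 m; corners in marker frame (Z=0):
  M0 = (-0.0795, +0.0795, 0)
  M1 = (+0.0795, +0.0795, 0)
  M2 = (+0.0795, -0.0795, 0)
  M3 = (-0.0795, -0.0795, 0)
Detected image corners:
  c0 = (181.507415, 380.991813) px
  c1 = (263.964475, 400.481028) px
  c2 = (269.572947, 325.230803) px
  c3 = (185.811190, 313.183407) px
Planar DLT: solve 8×8 A·h = b for H (H[2,2]=1):
  H  [+372.39070 -17.67927 +222.99782]
  H  [-137.59987 +469.54970 +354.72107]
  H  [-0.66732 +0.05894 +1.00000]
B = K⁻¹H; ‖b₁‖=1.119423, ‖b₂‖=1.119423; λ = 2/(‖b₁‖+‖b₂‖) = 0.893317, sign → tz>0 ⇒ λ=+0.893317
r₁ = λ·B[:,0] = (+0.79967,+0.07176,-0.59613); r₂ = λ·B[:,1] = (-0.05025,+0.99735,+0.05265)
r₃ = r₁×r₂ = (+0.59833,-0.01215,+0.80116); SVD([r₁ r₂ r₃]) → R = UVᵀ:
  R  [+0.79967 -0.05025 +0.59833]
  R  [+0.07176 +0.99735 -0.01215]
  R  [-0.59613 +0.05265 +0.80116]
t = (-0.15181, +0.21838, +0.89332) m
tr R = 2.598180; θ = arccos((tr R − 1)/2) = 0.645017 rad = 36.957°
axis k = ((R−Rᵀ)₃₂, (R−Rᵀ)₁₃, (R−Rᵀ)₂₁) / (2 sinθ) = (+0.053891, +0.993378, +0.101466)
rvec = θ·k = (+0.034761, +0.640746, +0.065447)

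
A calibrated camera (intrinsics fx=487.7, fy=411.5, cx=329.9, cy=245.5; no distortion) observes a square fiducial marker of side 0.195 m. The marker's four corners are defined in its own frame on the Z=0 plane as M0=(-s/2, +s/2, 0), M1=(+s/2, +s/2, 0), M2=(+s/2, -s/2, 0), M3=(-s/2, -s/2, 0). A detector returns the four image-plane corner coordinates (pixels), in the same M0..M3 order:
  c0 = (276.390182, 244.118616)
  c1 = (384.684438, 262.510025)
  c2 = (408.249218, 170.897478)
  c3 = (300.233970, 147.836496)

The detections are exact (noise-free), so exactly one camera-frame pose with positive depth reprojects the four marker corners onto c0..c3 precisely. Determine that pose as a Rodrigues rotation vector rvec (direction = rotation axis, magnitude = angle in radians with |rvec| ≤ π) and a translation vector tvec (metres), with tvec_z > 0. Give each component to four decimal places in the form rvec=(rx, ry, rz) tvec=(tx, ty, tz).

Intrinsics K: fx=487.7, fy=411.5, cx=329.9, cy=245.5
Marker side s = 0.195 m; corners in marker frame (Z=0):
  M0 = (-0.0975, +0.0975, 0)
  M1 = (+0.0975, +0.0975, 0)
  M2 = (+0.0975, -0.0975, 0)
  M3 = (-0.0975, -0.0975, 0)
Detected image corners:
  c0 = (276.390182, 244.118616) px
  c1 = (384.684438, 262.510025) px
  c2 = (408.249218, 170.897478) px
  c3 = (300.233970, 147.836496) px
Planar DLT: solve 8×8 A·h = b for H (H[2,2]=1):
  H  [+638.84330 -107.61857 +343.63908]
  H  [+156.98418 +489.88582 +206.77539]
  H  [+0.24592 +0.04067 +1.00000]
B = K⁻¹H; ‖b₁‖=1.193032, ‖b₂‖=1.193032; λ = 2/(‖b₁‖+‖b₂‖) = 0.838200, sign → tz>0 ⇒ λ=+0.838200
r₁ = λ·B[:,0] = (+0.95853,+0.19679,+0.20613); r₂ = λ·B[:,1] = (-0.20802,+0.97753,+0.03409)
r₃ = r₁×r₂ = (-0.19479,-0.07555,+0.97793); SVD([r₁ r₂ r₃]) → R = UVᵀ:
  R  [+0.95853 -0.20802 -0.19479]
  R  [+0.19679 +0.97753 -0.07555]
  R  [+0.20613 +0.03409 +0.97793]
t = (+0.02361, -0.07888, +0.83820) m
tr R = 2.913993; θ = arccos((tr R − 1)/2) = 0.294331 rad = 16.864°
axis k = ((R−Rᵀ)₃₂, (R−Rᵀ)₁₃, (R−Rᵀ)₂₁) / (2 sinθ) = (+0.188976, -0.691006, +0.697709)
rvec = θ·k = (+0.055622, -0.203385, +0.205358)

rvec=(0.0556, -0.2034, 0.2054) tvec=(0.0236, -0.0789, 0.8382)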